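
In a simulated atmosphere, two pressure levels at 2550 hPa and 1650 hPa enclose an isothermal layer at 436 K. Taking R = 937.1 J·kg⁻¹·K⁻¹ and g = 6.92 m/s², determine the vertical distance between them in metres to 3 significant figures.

Δz ≈ 25700 m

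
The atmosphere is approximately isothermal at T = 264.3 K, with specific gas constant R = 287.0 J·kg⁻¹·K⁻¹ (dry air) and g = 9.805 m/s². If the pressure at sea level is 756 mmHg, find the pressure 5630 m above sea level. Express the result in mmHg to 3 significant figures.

Scale height: H = RT/g = 287.0 × 264.3 / 9.805 = 7736.3 m.
Barometric formula: P = P₀ exp(−z/H).
z/H = 5630.0/7736.3 = 0.72774; exp(−0.72774) = 0.48300.
P = 756 × 0.48300 = 365.15 mmHg.

P ≈ 365 mmHg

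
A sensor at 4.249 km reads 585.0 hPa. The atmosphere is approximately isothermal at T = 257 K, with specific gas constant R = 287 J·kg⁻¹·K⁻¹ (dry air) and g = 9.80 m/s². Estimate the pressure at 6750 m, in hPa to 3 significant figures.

Scale height: H = RT/g = 287 × 257 / 9.80 = 7526.4 m.
Between two levels, P₂ = P₁ exp(−Δz/H) with Δz = z₂ − z₁.
Δz = 6750.0 − 4249.0 = 2501.0 m; Δz/H = 2501.0/7526.4 = 0.33230.
P₂ = 585.0 × exp(−0.33230) = 585.0 × 0.71727 = 419.60 hPa.

P ≈ 420 hPa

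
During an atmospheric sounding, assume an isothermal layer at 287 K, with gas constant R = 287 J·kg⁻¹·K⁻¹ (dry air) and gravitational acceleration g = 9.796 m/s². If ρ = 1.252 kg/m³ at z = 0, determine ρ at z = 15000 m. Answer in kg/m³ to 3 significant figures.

ρ ≈ 0.210 kg/m³

Scale height: H = RT/g = 287 × 287 / 9.796 = 8408.4 m.
In an isothermal atmosphere, density decays like pressure: ρ = ρ₀ exp(−z/H).
z/H = 15000/8408.4 = 1.7839; exp(−1.7839) = 0.16798.
ρ = 1.252 × 0.16798 = 0.21031 kg/m³.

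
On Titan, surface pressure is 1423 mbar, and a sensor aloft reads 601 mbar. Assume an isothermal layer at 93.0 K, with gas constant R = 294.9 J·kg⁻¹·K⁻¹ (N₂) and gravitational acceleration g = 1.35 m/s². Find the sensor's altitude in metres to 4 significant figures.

z ≈ 17510 m

Scale height: H = RT/g = 294.9 × 93.0 / 1.35 = 20315 m.
Invert the barometric formula: z = H ln(P₀/P).
P₀/P = 1423/601 = 2.3677; ln(2.3677) = 0.86192.
z = 20315 × 0.86192 = 17510 m.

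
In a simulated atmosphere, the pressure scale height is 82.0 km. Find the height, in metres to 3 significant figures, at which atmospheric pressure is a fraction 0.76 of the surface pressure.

z ≈ 22500 m

Set P/P₀ = exp(−z/H) = 0.76, so z = −H ln(0.76).
−ln(0.76) = 0.27444; z = 82000 × 0.27444 = 22504 m.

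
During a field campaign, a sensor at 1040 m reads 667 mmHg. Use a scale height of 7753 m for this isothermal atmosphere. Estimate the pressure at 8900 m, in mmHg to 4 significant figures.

Between two levels, P₂ = P₁ exp(−Δz/H) with Δz = z₂ − z₁.
Δz = 8900.0 − 1040.0 = 7860.0 m; Δz/H = 7860.0/7753.0 = 1.0138.
P₂ = 667 × exp(−1.0138) = 667 × 0.36284 = 242.01 mmHg.

P ≈ 242.0 mmHg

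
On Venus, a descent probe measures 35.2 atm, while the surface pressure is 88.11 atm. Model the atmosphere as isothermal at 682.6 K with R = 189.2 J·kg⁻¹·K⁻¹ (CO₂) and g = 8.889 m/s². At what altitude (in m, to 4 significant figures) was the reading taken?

Scale height: H = RT/g = 189.2 × 682.6 / 8.889 = 14529 m.
Invert the barometric formula: z = H ln(P₀/P).
P₀/P = 88.11/35.2 = 2.5031; ln(2.5031) = 0.91753.
z = 14529 × 0.91753 = 13331 m.

z ≈ 13330 m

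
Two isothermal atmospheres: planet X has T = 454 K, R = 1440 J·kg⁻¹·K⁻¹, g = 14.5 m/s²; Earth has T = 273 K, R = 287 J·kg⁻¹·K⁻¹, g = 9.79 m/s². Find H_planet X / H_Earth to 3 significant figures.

H_planet X/H_Earth ≈ 5.63

H = RT/g for each body.
H_planet X = 1440 × 454 / 14.5 = 45087 m.
H_Earth = 287 × 273 / 9.79 = 8003.2 m.
H_planet X/H_Earth = 45087/8003.2 = 5.6336.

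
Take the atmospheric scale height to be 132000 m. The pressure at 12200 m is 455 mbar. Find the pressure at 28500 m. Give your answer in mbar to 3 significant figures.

P ≈ 402 mbar

Between two levels, P₂ = P₁ exp(−Δz/H) with Δz = z₂ − z₁.
Δz = 28500 − 12200 = 16300 m; Δz/H = 16300/132000 = 0.12348.
P₂ = 455 × exp(−0.12348) = 455 × 0.88384 = 402.15 mbar.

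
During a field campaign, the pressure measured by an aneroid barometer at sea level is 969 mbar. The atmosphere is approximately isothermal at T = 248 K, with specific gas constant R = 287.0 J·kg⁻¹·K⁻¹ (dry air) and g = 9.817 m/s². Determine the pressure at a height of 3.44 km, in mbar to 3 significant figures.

P ≈ 603 mbar

Scale height: H = RT/g = 287.0 × 248 / 9.817 = 7250.3 m.
Barometric formula: P = P₀ exp(−z/H).
z/H = 3440.0/7250.3 = 0.47446; exp(−0.47446) = 0.62222.
P = 969 × 0.62222 = 602.93 mbar.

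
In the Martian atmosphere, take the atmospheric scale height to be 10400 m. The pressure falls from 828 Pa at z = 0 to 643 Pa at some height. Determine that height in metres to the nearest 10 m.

z ≈ 2630 m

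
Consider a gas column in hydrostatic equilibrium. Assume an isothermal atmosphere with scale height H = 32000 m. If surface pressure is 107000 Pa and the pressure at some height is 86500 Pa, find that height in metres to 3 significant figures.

z ≈ 6810 m

Invert the barometric formula: z = H ln(P₀/P).
P₀/P = 107000/86500 = 1.2370; ln(1.2370) = 0.21269.
z = 32000 × 0.21269 = 6806.1 m.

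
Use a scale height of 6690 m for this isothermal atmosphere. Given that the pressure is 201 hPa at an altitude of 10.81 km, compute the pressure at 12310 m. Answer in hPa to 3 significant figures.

Between two levels, P₂ = P₁ exp(−Δz/H) with Δz = z₂ − z₁.
Δz = 12310 − 10810 = 1500.0 m; Δz/H = 1500.0/6690.0 = 0.22422.
P₂ = 201 × exp(−0.22422) = 201 × 0.79914 = 160.63 hPa.

P ≈ 161 hPa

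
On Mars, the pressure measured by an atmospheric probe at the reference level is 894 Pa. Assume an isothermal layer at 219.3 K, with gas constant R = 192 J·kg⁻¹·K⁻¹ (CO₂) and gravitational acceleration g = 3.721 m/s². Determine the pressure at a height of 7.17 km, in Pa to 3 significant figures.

Scale height: H = RT/g = 192 × 219.3 / 3.721 = 11316 m.
Barometric formula: P = P₀ exp(−z/H).
z/H = 7170.0/11316 = 0.63362; exp(−0.63362) = 0.53067.
P = 894 × 0.53067 = 474.42 Pa.

P ≈ 474 Pa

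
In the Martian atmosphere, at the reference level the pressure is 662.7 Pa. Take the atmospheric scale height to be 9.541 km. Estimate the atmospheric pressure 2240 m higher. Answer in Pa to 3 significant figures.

P ≈ 524 Pa

Barometric formula: P = P₀ exp(−z/H).
z/H = 2240.0/9541.0 = 0.23478; exp(−0.23478) = 0.79074.
P = 662.7 × 0.79074 = 524.02 Pa.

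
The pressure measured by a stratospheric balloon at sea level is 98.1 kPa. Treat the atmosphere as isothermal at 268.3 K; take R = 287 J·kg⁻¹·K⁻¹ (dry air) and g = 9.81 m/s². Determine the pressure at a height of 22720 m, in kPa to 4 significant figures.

P ≈ 5.428 kPa

Scale height: H = RT/g = 287 × 268.3 / 9.81 = 7849.3 m.
Barometric formula: P = P₀ exp(−z/H).
z/H = 22720/7849.3 = 2.8945; exp(−2.8945) = 0.055327.
P = 98.1 × 0.055327 = 5.4276 kPa.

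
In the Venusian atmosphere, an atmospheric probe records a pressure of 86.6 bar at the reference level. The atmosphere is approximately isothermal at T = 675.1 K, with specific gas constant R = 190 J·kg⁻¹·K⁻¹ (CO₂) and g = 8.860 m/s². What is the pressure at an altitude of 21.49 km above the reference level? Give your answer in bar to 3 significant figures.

P ≈ 19.6 bar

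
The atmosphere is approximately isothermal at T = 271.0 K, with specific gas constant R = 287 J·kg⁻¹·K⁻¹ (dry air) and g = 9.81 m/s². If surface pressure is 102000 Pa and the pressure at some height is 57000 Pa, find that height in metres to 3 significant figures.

z ≈ 4610 m

Scale height: H = RT/g = 287 × 271.0 / 9.81 = 7928.3 m.
Invert the barometric formula: z = H ln(P₀/P).
P₀/P = 102000/57000 = 1.7895; ln(1.7895) = 0.58194.
z = 7928.3 × 0.58194 = 4613.8 m.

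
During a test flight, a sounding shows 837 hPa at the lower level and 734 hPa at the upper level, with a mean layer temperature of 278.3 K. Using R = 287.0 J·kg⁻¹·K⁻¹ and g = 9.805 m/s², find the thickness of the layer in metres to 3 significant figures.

Hypsometric equation: Δz = (R T̄/g) ln(P₁/P₂).
R T̄/g = 287.0 × 278.3 / 9.805 = 8146.1 m.
ln(837/734) = ln(1.1403) = 0.13129.
Δz = 8146.1 × 0.13129 = 1069.5 m.

Δz ≈ 1070 m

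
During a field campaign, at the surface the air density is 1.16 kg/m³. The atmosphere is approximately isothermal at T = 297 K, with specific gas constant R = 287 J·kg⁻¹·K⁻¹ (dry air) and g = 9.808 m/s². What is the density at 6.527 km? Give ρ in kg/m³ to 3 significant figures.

ρ ≈ 0.547 kg/m³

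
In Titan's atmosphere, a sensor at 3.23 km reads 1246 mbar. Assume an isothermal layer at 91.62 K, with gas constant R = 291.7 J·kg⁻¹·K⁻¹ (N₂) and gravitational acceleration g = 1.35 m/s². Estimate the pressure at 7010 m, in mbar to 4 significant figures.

P ≈ 1029 mbar

Scale height: H = RT/g = 291.7 × 91.62 / 1.35 = 19797 m.
Between two levels, P₂ = P₁ exp(−Δz/H) with Δz = z₂ − z₁.
Δz = 7010.0 − 3230.0 = 3780.0 m; Δz/H = 3780.0/19797 = 0.19094.
P₂ = 1246 × exp(−0.19094) = 1246 × 0.82618 = 1029.4 mbar.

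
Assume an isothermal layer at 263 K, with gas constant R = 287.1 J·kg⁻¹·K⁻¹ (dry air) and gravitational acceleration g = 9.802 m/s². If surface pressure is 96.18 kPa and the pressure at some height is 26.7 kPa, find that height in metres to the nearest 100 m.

Scale height: H = RT/g = 287.1 × 263 / 9.802 = 7703.3 m.
Invert the barometric formula: z = H ln(P₀/P).
P₀/P = 96.18/26.7 = 3.6022; ln(3.6022) = 1.2815.
z = 7703.3 × 1.2815 = 9871.8 m.

z ≈ 9900 m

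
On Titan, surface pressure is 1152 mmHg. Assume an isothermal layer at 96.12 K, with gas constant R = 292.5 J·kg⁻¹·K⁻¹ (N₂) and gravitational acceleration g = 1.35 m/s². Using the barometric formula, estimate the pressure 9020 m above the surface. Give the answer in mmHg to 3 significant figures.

P ≈ 747 mmHg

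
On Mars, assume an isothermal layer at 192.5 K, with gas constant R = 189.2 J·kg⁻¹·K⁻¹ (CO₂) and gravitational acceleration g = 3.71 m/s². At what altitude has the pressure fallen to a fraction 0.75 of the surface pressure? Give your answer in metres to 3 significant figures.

Scale height: H = RT/g = 189.2 × 192.5 / 3.71 = 9817.0 m.
Set P/P₀ = exp(−z/H) = 0.75, so z = −H ln(0.75).
−ln(0.75) = 0.28768; z = 9817.0 × 0.28768 = 2824.2 m.

z ≈ 2820 m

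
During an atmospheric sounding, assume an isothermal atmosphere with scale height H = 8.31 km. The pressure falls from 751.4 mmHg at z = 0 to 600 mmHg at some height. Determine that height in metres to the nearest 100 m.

z ≈ 1900 m

Invert the barometric formula: z = H ln(P₀/P).
P₀/P = 751.4/600 = 1.2523; ln(1.2523) = 0.22498.
z = 8310.0 × 0.22498 = 1869.6 m.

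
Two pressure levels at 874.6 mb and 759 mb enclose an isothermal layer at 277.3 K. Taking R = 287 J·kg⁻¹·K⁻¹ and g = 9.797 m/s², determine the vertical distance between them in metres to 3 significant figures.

Δz ≈ 1150 m

Hypsometric equation: Δz = (R T̄/g) ln(P₁/P₂).
R T̄/g = 287 × 277.3 / 9.797 = 8123.4 m.
ln(874.6/759) = ln(1.1523) = 0.14176.
Δz = 8123.4 × 0.14176 = 1151.6 m.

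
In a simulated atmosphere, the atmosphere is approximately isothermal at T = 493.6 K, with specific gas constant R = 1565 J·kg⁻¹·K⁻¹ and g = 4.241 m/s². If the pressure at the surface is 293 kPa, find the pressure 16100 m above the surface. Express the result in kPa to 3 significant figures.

P ≈ 268 kPa

Scale height: H = RT/g = 1565 × 493.6 / 4.241 = 182150 m.
Barometric formula: P = P₀ exp(−z/H).
z/H = 16100/182150 = 0.088389; exp(−0.088389) = 0.91540.
P = 293 × 0.91540 = 268.21 kPa.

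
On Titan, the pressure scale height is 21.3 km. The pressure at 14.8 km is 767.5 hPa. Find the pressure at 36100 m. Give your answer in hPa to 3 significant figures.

P ≈ 282 hPa

Between two levels, P₂ = P₁ exp(−Δz/H) with Δz = z₂ − z₁.
Δz = 36100 − 14800 = 21300 m; Δz/H = 21300/21300 = 1.0000.
P₂ = 767.5 × exp(−1.0000) = 767.5 × 0.36788 = 282.35 hPa.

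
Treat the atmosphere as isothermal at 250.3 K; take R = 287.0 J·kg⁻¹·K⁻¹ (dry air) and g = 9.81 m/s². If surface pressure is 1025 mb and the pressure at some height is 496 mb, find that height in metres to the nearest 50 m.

Scale height: H = RT/g = 287.0 × 250.3 / 9.81 = 7322.7 m.
Invert the barometric formula: z = H ln(P₀/P).
P₀/P = 1025/496 = 2.0665; ln(2.0665) = 0.72586.
z = 7322.7 × 0.72586 = 5315.3 m.

z ≈ 5300 m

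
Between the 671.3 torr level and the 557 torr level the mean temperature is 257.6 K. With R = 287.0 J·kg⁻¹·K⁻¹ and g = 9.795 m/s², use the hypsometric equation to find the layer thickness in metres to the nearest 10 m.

Δz ≈ 1410 m

Hypsometric equation: Δz = (R T̄/g) ln(P₁/P₂).
R T̄/g = 287.0 × 257.6 / 9.795 = 7547.9 m.
ln(671.3/557) = ln(1.2052) = 0.18665.
Δz = 7547.9 × 0.18665 = 1408.8 m.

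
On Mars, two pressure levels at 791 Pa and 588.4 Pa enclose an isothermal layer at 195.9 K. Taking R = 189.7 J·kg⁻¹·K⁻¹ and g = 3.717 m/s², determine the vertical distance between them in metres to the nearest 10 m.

Hypsometric equation: Δz = (R T̄/g) ln(P₁/P₂).
R T̄/g = 189.7 × 195.9 / 3.717 = 9997.9 m.
ln(791/588.4) = ln(1.3443) = 0.29587.
Δz = 9997.9 × 0.29587 = 2958.1 m.

Δz ≈ 2960 m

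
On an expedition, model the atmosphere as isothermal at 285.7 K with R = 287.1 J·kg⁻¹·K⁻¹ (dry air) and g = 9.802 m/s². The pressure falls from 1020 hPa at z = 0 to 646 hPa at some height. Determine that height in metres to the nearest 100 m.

Scale height: H = RT/g = 287.1 × 285.7 / 9.802 = 8368.1 m.
Invert the barometric formula: z = H ln(P₀/P).
P₀/P = 1020/646 = 1.5789; ln(1.5789) = 0.45673.
z = 8368.1 × 0.45673 = 3822.0 m.

z ≈ 3800 m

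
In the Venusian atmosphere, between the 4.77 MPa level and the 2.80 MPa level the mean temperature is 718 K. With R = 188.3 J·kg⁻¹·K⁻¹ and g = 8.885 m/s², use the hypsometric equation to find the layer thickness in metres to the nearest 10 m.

Hypsometric equation: Δz = (R T̄/g) ln(P₁/P₂).
R T̄/g = 188.3 × 718 / 8.885 = 15217 m.
ln(4.77/2.80) = ln(1.7036) = 0.53274.
Δz = 15217 × 0.53274 = 8106.7 m.

Δz ≈ 8110 m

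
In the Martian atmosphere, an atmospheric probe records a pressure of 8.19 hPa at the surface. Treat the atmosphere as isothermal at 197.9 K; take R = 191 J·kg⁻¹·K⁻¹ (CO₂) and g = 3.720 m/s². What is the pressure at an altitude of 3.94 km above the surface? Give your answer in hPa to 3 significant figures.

Scale height: H = RT/g = 191 × 197.9 / 3.720 = 10161 m.
Barometric formula: P = P₀ exp(−z/H).
z/H = 3940.0/10161 = 0.38776; exp(−0.38776) = 0.67858.
P = 8.19 × 0.67858 = 5.5576 hPa.

P ≈ 5.56 hPa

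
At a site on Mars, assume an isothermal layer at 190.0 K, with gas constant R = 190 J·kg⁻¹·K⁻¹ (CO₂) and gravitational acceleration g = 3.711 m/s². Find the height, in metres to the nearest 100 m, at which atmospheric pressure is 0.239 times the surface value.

z ≈ 13900 m

Scale height: H = RT/g = 190 × 190.0 / 3.711 = 9727.8 m.
Set P/P₀ = exp(−z/H) = 0.239, so z = −H ln(0.239).
−ln(0.239) = 1.4313; z = 9727.8 × 1.4313 = 13923 m.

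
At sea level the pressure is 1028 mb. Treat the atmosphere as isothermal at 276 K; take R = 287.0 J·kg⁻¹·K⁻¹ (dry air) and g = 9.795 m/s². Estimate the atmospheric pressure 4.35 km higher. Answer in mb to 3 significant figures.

P ≈ 600 mb

Scale height: H = RT/g = 287.0 × 276 / 9.795 = 8087.0 m.
Barometric formula: P = P₀ exp(−z/H).
z/H = 4350.0/8087.0 = 0.53790; exp(−0.53790) = 0.58397.
P = 1028 × 0.58397 = 600.32 mb.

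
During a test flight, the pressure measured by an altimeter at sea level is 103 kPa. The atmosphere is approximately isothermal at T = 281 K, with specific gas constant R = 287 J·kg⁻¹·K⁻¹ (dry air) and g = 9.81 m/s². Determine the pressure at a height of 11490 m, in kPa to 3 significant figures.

P ≈ 25.5 kPa

Scale height: H = RT/g = 287 × 281 / 9.81 = 8220.9 m.
Barometric formula: P = P₀ exp(−z/H).
z/H = 11490/8220.9 = 1.3977; exp(−1.3977) = 0.24716.
P = 103 × 0.24716 = 25.457 kPa.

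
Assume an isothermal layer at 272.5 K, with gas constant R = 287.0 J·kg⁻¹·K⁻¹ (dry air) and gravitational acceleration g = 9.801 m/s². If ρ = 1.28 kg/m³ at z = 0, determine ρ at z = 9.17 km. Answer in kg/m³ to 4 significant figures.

Scale height: H = RT/g = 287.0 × 272.5 / 9.801 = 7979.5 m.
In an isothermal atmosphere, density decays like pressure: ρ = ρ₀ exp(−z/H).
z/H = 9170.0/7979.5 = 1.1492; exp(−1.1492) = 0.31689.
ρ = 1.28 × 0.31689 = 0.40562 kg/m³.

ρ ≈ 0.4056 kg/m³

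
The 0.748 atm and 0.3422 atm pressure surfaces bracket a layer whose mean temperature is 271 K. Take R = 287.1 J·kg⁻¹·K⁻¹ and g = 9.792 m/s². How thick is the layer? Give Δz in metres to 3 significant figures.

Hypsometric equation: Δz = (R T̄/g) ln(P₁/P₂).
R T̄/g = 287.1 × 271 / 9.792 = 7945.7 m.
ln(0.748/0.3422) = ln(2.1859) = 0.78203.
Δz = 7945.7 × 0.78203 = 6213.8 m.

Δz ≈ 6210 m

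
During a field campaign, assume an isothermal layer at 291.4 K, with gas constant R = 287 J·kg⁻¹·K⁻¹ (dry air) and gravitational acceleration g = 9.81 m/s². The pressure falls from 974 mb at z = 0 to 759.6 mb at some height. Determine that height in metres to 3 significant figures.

z ≈ 2120 m

Scale height: H = RT/g = 287 × 291.4 / 9.81 = 8525.2 m.
Invert the barometric formula: z = H ln(P₀/P).
P₀/P = 974/759.6 = 1.2823; ln(1.2823) = 0.24866.
z = 8525.2 × 0.24866 = 2119.9 m.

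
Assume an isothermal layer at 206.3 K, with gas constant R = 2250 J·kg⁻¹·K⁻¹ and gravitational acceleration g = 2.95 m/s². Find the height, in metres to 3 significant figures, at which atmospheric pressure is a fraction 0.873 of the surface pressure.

z ≈ 21400 m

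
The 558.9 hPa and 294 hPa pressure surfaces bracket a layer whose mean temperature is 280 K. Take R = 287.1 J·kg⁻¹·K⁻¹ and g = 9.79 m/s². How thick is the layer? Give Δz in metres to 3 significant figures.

Δz ≈ 5270 m

Hypsometric equation: Δz = (R T̄/g) ln(P₁/P₂).
R T̄/g = 287.1 × 280 / 9.79 = 8211.2 m.
ln(558.9/294) = ln(1.9010) = 0.64238.
Δz = 8211.2 × 0.64238 = 5274.7 m.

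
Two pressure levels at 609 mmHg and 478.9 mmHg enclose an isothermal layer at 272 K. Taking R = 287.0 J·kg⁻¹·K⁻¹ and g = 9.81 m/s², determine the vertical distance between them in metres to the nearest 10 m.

Hypsometric equation: Δz = (R T̄/g) ln(P₁/P₂).
R T̄/g = 287.0 × 272 / 9.81 = 7957.6 m.
ln(609/478.9) = ln(1.2717) = 0.24035.
Δz = 7957.6 × 0.24035 = 1912.6 m.

Δz ≈ 1910 m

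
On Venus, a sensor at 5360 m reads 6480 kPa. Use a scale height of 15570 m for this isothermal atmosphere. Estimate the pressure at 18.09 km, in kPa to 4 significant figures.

P ≈ 2861 kPa

Between two levels, P₂ = P₁ exp(−Δz/H) with Δz = z₂ − z₁.
Δz = 18090 − 5360.0 = 12730 m; Δz/H = 12730/15570 = 0.81760.
P₂ = 6480 × exp(−0.81760) = 6480 × 0.44149 = 2860.9 kPa.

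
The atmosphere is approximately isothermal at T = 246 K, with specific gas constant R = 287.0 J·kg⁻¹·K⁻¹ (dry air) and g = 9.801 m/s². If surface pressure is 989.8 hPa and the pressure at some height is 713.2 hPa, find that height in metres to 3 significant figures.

z ≈ 2360 m

Scale height: H = RT/g = 287.0 × 246 / 9.801 = 7203.6 m.
Invert the barometric formula: z = H ln(P₀/P).
P₀/P = 989.8/713.2 = 1.3878; ln(1.3878) = 0.32772.
z = 7203.6 × 0.32772 = 2360.8 m.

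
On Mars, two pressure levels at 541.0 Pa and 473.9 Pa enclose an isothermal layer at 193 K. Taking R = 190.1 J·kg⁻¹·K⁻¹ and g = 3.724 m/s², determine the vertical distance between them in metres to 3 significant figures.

Δz ≈ 1300 m

Hypsometric equation: Δz = (R T̄/g) ln(P₁/P₂).
R T̄/g = 190.1 × 193 / 3.724 = 9852.1 m.
ln(541.0/473.9) = ln(1.1416) = 0.13243.
Δz = 9852.1 × 0.13243 = 1304.7 m.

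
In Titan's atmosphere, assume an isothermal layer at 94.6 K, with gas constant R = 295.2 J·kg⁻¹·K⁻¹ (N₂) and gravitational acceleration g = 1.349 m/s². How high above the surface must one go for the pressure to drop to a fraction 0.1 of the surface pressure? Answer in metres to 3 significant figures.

Scale height: H = RT/g = 295.2 × 94.6 / 1.349 = 20701 m.
Set P/P₀ = exp(−z/H) = 0.1, so z = −H ln(0.1).
−ln(0.1) = 2.3026; z = 20701 × 2.3026 = 47666 m.

z ≈ 47700 m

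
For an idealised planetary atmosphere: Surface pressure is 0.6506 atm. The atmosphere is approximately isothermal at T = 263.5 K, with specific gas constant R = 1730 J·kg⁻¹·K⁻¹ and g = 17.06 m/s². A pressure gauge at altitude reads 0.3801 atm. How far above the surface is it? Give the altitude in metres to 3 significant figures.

z ≈ 14400 m

Scale height: H = RT/g = 1730 × 263.5 / 17.06 = 26721 m.
Invert the barometric formula: z = H ln(P₀/P).
P₀/P = 0.6506/0.3801 = 1.7117; ln(1.7117) = 0.53749.
z = 26721 × 0.53749 = 14362 m.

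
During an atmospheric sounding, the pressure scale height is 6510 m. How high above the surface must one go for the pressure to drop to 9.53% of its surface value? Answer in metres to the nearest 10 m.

z ≈ 15300 m

Set P/P₀ = exp(−z/H) = 0.0953, so z = −H ln(0.0953).
−ln(0.0953) = 2.3507; z = 6510.0 × 2.3507 = 15303 m.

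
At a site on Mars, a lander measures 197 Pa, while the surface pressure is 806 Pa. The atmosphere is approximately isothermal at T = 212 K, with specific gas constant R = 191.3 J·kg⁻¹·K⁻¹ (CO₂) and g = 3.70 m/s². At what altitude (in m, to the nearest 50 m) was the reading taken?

z ≈ 15450 m

Scale height: H = RT/g = 191.3 × 212 / 3.70 = 10961 m.
Invert the barometric formula: z = H ln(P₀/P).
P₀/P = 806/197 = 4.0914; ln(4.0914) = 1.4089.
z = 10961 × 1.4089 = 15443 m.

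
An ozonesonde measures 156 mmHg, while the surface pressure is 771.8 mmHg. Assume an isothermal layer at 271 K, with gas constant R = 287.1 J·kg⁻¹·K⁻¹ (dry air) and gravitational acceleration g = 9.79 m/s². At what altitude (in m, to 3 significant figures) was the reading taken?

z ≈ 12700 m

Scale height: H = RT/g = 287.1 × 271 / 9.79 = 7947.3 m.
Invert the barometric formula: z = H ln(P₀/P).
P₀/P = 771.8/156 = 4.9474; ln(4.9474) = 1.5989.
z = 7947.3 × 1.5989 = 12707 m.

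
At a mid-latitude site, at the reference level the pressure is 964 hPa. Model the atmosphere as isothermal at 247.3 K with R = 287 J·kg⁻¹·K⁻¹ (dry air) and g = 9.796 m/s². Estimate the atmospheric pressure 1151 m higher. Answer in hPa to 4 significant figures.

P ≈ 822.4 hPa

Scale height: H = RT/g = 287 × 247.3 / 9.796 = 7245.3 m.
Barometric formula: P = P₀ exp(−z/H).
z/H = 1151.0/7245.3 = 0.15886; exp(−0.15886) = 0.85312.
P = 964 × 0.85312 = 822.41 hPa.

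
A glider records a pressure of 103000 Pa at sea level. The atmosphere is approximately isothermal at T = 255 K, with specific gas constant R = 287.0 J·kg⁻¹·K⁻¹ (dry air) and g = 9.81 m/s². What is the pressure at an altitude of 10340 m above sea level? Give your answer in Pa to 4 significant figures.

Scale height: H = RT/g = 287.0 × 255 / 9.81 = 7460.2 m.
Barometric formula: P = P₀ exp(−z/H).
z/H = 10340/7460.2 = 1.3860; exp(−1.3860) = 0.25007.
P = 103000 × 0.25007 = 25757 Pa.

P ≈ 25760 Pa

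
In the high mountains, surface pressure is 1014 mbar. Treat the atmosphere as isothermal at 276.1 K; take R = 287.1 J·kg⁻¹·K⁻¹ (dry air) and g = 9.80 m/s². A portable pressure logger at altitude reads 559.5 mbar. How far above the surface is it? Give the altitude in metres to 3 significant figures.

Scale height: H = RT/g = 287.1 × 276.1 / 9.80 = 8088.6 m.
Invert the barometric formula: z = H ln(P₀/P).
P₀/P = 1014/559.5 = 1.8123; ln(1.8123) = 0.59460.
z = 8088.6 × 0.59460 = 4809.5 m.

z ≈ 4810 m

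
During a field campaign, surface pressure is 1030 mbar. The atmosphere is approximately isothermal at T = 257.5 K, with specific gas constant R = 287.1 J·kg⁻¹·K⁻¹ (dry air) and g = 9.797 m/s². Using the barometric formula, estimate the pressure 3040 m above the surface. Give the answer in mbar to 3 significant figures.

Scale height: H = RT/g = 287.1 × 257.5 / 9.797 = 7546.0 m.
Barometric formula: P = P₀ exp(−z/H).
z/H = 3040.0/7546.0 = 0.40286; exp(−0.40286) = 0.66841.
P = 1030 × 0.66841 = 688.46 mbar.

P ≈ 688 mbar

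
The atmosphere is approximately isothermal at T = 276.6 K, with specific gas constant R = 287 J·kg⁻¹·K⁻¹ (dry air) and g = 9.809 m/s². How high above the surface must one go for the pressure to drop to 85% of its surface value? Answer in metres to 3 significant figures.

Scale height: H = RT/g = 287 × 276.6 / 9.809 = 8093.0 m.
Set P/P₀ = exp(−z/H) = 0.85, so z = −H ln(0.85).
−ln(0.85) = 0.16252; z = 8093.0 × 0.16252 = 1315.3 m.

z ≈ 1320 m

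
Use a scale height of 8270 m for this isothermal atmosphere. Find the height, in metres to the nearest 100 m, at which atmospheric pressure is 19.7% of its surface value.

Set P/P₀ = exp(−z/H) = 0.197, so z = −H ln(0.197).
−ln(0.197) = 1.6246; z = 8270.0 × 1.6246 = 13435 m.

z ≈ 13400 m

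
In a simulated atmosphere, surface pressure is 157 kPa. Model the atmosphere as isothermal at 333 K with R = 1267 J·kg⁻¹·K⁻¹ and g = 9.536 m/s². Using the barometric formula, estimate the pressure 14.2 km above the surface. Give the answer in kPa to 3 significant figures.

P ≈ 114 kPa

Scale height: H = RT/g = 1267 × 333 / 9.536 = 44244 m.
Barometric formula: P = P₀ exp(−z/H).
z/H = 14200/44244 = 0.32095; exp(−0.32095) = 0.72546.
P = 157 × 0.72546 = 113.90 kPa.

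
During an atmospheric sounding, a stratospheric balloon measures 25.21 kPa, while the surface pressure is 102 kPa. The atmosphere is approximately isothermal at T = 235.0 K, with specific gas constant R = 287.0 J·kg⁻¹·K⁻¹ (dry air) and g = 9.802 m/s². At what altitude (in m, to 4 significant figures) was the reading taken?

Scale height: H = RT/g = 287.0 × 235.0 / 9.802 = 6880.7 m.
Invert the barometric formula: z = H ln(P₀/P).
P₀/P = 102/25.21 = 4.0460; ln(4.0460) = 1.3977.
z = 6880.7 × 1.3977 = 9617.2 m.

z ≈ 9617 m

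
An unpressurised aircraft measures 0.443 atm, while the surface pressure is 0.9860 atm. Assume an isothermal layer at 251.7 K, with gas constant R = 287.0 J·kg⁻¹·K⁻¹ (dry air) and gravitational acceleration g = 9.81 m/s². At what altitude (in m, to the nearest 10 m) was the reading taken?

Scale height: H = RT/g = 287.0 × 251.7 / 9.81 = 7363.7 m.
Invert the barometric formula: z = H ln(P₀/P).
P₀/P = 0.9860/0.443 = 2.2257; ln(2.2257) = 0.80007.
z = 7363.7 × 0.80007 = 5891.5 m.

z ≈ 5890 m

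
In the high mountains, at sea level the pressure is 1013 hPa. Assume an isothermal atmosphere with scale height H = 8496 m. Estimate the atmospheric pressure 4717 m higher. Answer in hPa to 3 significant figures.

P ≈ 581 hPa

Barometric formula: P = P₀ exp(−z/H).
z/H = 4717.0/8496.0 = 0.55520; exp(−0.55520) = 0.57396.
P = 1013 × 0.57396 = 581.42 hPa.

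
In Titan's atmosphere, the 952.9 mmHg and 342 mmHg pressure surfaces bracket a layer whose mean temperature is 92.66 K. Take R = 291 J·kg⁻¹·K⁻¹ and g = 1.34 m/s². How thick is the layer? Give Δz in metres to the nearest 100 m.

Δz ≈ 20600 m

Hypsometric equation: Δz = (R T̄/g) ln(P₁/P₂).
R T̄/g = 291 × 92.66 / 1.34 = 20122 m.
ln(952.9/342) = ln(2.7863) = 1.0247.
Δz = 20122 × 1.0247 = 20619 m.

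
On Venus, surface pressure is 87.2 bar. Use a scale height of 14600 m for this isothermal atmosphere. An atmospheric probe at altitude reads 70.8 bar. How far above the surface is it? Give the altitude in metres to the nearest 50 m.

Invert the barometric formula: z = H ln(P₀/P).
P₀/P = 87.2/70.8 = 1.2316; ln(1.2316) = 0.20831.
z = 14600 × 0.20831 = 3041.3 m.

z ≈ 3050 m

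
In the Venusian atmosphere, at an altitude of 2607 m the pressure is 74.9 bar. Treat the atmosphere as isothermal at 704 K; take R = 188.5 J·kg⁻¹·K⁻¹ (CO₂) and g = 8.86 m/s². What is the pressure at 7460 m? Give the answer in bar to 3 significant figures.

P ≈ 54.2 bar

Scale height: H = RT/g = 188.5 × 704 / 8.86 = 14978 m.
Between two levels, P₂ = P₁ exp(−Δz/H) with Δz = z₂ − z₁.
Δz = 7460.0 − 2607.0 = 4853.0 m; Δz/H = 4853.0/14978 = 0.32401.
P₂ = 74.9 × exp(−0.32401) = 74.9 × 0.72324 = 54.171 bar.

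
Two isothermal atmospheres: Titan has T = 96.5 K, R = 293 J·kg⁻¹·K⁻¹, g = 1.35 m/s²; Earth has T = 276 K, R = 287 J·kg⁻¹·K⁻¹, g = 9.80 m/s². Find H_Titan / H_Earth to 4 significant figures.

H_Titan/H_Earth ≈ 2.591

H = RT/g for each body.
H_Titan = 293 × 96.5 / 1.35 = 20944 m.
H_Earth = 287 × 276 / 9.80 = 8082.9 m.
H_Titan/H_Earth = 20944/8082.9 = 2.5911.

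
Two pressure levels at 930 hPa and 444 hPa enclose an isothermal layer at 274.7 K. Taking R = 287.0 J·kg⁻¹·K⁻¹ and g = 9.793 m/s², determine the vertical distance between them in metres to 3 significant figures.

Hypsometric equation: Δz = (R T̄/g) ln(P₁/P₂).
R T̄/g = 287.0 × 274.7 / 9.793 = 8050.5 m.
ln(930/444) = ln(2.0946) = 0.73936.
Δz = 8050.5 × 0.73936 = 5952.2 m.

Δz ≈ 5950 m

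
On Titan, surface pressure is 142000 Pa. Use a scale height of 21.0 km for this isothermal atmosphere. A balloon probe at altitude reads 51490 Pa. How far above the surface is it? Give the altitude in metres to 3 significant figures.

z ≈ 21300 m

Invert the barometric formula: z = H ln(P₀/P).
P₀/P = 142000/51490 = 2.7578; ln(2.7578) = 1.0144.
z = 21000 × 1.0144 = 21302 m.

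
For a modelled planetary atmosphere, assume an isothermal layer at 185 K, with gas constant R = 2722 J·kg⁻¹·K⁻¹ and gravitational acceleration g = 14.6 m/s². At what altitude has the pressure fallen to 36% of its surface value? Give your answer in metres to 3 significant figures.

Scale height: H = RT/g = 2722 × 185 / 14.6 = 34491 m.
Set P/P₀ = exp(−z/H) = 0.36, so z = −H ln(0.36).
−ln(0.36) = 1.0217; z = 34491 × 1.0217 = 35239 m.

z ≈ 35200 m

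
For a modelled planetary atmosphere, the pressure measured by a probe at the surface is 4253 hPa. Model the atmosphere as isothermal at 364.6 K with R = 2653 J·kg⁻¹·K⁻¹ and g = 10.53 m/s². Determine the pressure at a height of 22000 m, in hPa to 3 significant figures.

P ≈ 3350 hPa

Scale height: H = RT/g = 2653 × 364.6 / 10.53 = 91860 m.
Barometric formula: P = P₀ exp(−z/H).
z/H = 22000/91860 = 0.23949; exp(−0.23949) = 0.78703.
P = 4253 × 0.78703 = 3347.2 hPa.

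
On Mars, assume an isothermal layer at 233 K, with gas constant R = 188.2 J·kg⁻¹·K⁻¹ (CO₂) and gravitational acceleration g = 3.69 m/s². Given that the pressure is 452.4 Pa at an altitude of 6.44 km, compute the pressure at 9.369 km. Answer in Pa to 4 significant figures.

Scale height: H = RT/g = 188.2 × 233 / 3.69 = 11884 m.
Between two levels, P₂ = P₁ exp(−Δz/H) with Δz = z₂ − z₁.
Δz = 9369.0 − 6440.0 = 2929.0 m; Δz/H = 2929.0/11884 = 0.24647.
P₂ = 452.4 × exp(−0.24647) = 452.4 × 0.78155 = 353.57 Pa.

P ≈ 353.6 Pa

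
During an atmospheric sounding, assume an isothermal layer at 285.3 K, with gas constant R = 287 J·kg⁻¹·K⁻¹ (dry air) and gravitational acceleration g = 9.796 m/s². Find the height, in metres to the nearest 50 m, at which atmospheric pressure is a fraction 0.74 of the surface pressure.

z ≈ 2500 m

Scale height: H = RT/g = 287 × 285.3 / 9.796 = 8358.6 m.
Set P/P₀ = exp(−z/H) = 0.74, so z = −H ln(0.74).
−ln(0.74) = 0.30111; z = 8358.6 × 0.30111 = 2516.9 m.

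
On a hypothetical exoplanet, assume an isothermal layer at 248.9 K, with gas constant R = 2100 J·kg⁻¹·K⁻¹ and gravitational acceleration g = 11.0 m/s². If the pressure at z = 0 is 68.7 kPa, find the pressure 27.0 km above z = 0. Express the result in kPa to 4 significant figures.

P ≈ 38.92 kPa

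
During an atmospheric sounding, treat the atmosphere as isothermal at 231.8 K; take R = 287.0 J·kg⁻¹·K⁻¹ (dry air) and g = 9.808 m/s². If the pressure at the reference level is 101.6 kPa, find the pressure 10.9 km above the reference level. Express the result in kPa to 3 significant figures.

P ≈ 20.4 kPa

Scale height: H = RT/g = 287.0 × 231.8 / 9.808 = 6782.9 m.
Barometric formula: P = P₀ exp(−z/H).
z/H = 10900/6782.9 = 1.6070; exp(−1.6070) = 0.20049.
P = 101.6 × 0.20049 = 20.370 kPa.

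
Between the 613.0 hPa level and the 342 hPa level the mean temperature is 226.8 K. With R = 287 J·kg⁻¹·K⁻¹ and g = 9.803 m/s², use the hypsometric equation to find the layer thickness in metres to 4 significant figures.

Δz ≈ 3875 m

Hypsometric equation: Δz = (R T̄/g) ln(P₁/P₂).
R T̄/g = 287 × 226.8 / 9.803 = 6640.0 m.
ln(613.0/342) = ln(1.7924) = 0.58356.
Δz = 6640.0 × 0.58356 = 3874.8 m.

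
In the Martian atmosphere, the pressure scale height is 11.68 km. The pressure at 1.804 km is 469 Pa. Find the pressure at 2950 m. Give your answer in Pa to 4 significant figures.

P ≈ 425.2 Pa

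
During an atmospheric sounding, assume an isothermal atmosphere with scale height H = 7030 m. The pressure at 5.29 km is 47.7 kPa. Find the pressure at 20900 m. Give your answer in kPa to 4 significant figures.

P ≈ 5.178 kPa

Between two levels, P₂ = P₁ exp(−Δz/H) with Δz = z₂ − z₁.
Δz = 20900 − 5290.0 = 15610 m; Δz/H = 15610/7030.0 = 2.2205.
P₂ = 47.7 × exp(−2.2205) = 47.7 × 0.10855 = 5.1778 kPa.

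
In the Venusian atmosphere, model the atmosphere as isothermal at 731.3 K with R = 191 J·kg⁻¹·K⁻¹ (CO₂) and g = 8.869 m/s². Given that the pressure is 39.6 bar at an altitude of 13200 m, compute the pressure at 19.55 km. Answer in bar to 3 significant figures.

Scale height: H = RT/g = 191 × 731.3 / 8.869 = 15749 m.
Between two levels, P₂ = P₁ exp(−Δz/H) with Δz = z₂ − z₁.
Δz = 19550 − 13200 = 6350.0 m; Δz/H = 6350.0/15749 = 0.40320.
P₂ = 39.6 × exp(−0.40320) = 39.6 × 0.66818 = 26.460 bar.

P ≈ 26.5 bar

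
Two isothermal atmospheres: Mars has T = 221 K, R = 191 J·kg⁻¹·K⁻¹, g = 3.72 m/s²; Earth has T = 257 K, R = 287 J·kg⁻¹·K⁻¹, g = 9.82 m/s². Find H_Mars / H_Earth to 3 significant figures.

H = RT/g for each body.
H_Mars = 191 × 221 / 3.72 = 11347 m.
H_Earth = 287 × 257 / 9.82 = 7511.1 m.
H_Mars/H_Earth = 11347/7511.1 = 1.5107.

H_Mars/H_Earth ≈ 1.51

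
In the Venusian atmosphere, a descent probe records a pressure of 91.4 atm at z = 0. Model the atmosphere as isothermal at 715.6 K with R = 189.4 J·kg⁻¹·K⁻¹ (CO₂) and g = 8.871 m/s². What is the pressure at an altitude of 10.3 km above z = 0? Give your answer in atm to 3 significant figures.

Scale height: H = RT/g = 189.4 × 715.6 / 8.871 = 15278 m.
Barometric formula: P = P₀ exp(−z/H).
z/H = 10300/15278 = 0.67417; exp(−0.67417) = 0.50958.
P = 91.4 × 0.50958 = 46.576 atm.

P ≈ 46.6 atm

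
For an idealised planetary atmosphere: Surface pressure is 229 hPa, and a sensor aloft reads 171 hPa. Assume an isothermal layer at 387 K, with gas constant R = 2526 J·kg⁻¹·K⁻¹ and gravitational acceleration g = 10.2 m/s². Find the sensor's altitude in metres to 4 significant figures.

z ≈ 27990 m

Scale height: H = RT/g = 2526 × 387 / 10.2 = 95839 m.
Invert the barometric formula: z = H ln(P₀/P).
P₀/P = 229/171 = 1.3392; ln(1.3392) = 0.29207.
z = 95839 × 0.29207 = 27992 m.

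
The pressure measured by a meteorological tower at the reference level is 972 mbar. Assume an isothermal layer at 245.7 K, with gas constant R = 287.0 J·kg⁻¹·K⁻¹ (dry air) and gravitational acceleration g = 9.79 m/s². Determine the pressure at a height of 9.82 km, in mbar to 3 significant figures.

Scale height: H = RT/g = 287.0 × 245.7 / 9.79 = 7202.8 m.
Barometric formula: P = P₀ exp(−z/H).
z/H = 9820.0/7202.8 = 1.3634; exp(−1.3634) = 0.25579.
P = 972 × 0.25579 = 248.63 mbar.

P ≈ 249 mbar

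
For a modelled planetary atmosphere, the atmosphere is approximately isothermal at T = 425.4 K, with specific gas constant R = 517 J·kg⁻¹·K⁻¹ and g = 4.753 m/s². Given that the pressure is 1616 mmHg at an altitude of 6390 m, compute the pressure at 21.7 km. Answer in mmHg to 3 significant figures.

Scale height: H = RT/g = 517 × 425.4 / 4.753 = 46272 m.
Between two levels, P₂ = P₁ exp(−Δz/H) with Δz = z₂ − z₁.
Δz = 21700 − 6390.0 = 15310 m; Δz/H = 15310/46272 = 0.33087.
P₂ = 1616 × exp(−0.33087) = 1616 × 0.71830 = 1160.8 mmHg.

P ≈ 1160 mmHg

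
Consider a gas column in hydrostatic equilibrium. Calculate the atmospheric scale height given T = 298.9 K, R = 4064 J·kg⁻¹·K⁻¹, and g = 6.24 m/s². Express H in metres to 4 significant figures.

The scale height of an isothermal atmosphere is H = RT/g.
H = 4064 × 298.9 / 6.24 = 1214700/6.24 = 194660 m.

H ≈ 194700 m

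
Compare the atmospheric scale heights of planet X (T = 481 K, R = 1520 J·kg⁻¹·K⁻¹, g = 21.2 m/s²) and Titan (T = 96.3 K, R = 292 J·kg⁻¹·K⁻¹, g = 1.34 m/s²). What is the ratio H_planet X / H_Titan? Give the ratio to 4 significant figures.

H = RT/g for each body.
H_planet X = 1520 × 481 / 21.2 = 34487 m.
H_Titan = 292 × 96.3 / 1.34 = 20985 m.
H_planet X/H_Titan = 34487/20985 = 1.6434.

H_planet X/H_Titan ≈ 1.643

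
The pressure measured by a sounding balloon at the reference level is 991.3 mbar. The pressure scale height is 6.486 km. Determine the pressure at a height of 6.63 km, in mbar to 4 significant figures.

P ≈ 356.7 mbar

Barometric formula: P = P₀ exp(−z/H).
z/H = 6630.0/6486.0 = 1.0222; exp(−1.0222) = 0.35980.
P = 991.3 × 0.35980 = 356.67 mbar.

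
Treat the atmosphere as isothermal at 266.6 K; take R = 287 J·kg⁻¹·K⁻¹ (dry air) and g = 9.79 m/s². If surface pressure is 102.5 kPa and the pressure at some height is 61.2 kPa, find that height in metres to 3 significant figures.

z ≈ 4030 m

Scale height: H = RT/g = 287 × 266.6 / 9.79 = 7815.5 m.
Invert the barometric formula: z = H ln(P₀/P).
P₀/P = 102.5/61.2 = 1.6748; ln(1.6748) = 0.51569.
z = 7815.5 × 0.51569 = 4030.4 m.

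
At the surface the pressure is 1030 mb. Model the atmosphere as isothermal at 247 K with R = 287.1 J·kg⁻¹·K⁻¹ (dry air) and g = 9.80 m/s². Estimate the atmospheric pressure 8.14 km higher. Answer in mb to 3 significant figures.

P ≈ 334 mb

Scale height: H = RT/g = 287.1 × 247 / 9.80 = 7236.1 m.
Barometric formula: P = P₀ exp(−z/H).
z/H = 8140.0/7236.1 = 1.1249; exp(−1.1249) = 0.32468.
P = 1030 × 0.32468 = 334.42 mb.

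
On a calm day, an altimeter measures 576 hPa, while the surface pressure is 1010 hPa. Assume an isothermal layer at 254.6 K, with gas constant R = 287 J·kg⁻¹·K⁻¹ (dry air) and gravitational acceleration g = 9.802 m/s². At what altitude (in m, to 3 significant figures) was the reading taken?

Scale height: H = RT/g = 287 × 254.6 / 9.802 = 7454.6 m.
Invert the barometric formula: z = H ln(P₀/P).
P₀/P = 1010/576 = 1.7535; ln(1.7535) = 0.56161.
z = 7454.6 × 0.56161 = 4186.6 m.

z ≈ 4190 m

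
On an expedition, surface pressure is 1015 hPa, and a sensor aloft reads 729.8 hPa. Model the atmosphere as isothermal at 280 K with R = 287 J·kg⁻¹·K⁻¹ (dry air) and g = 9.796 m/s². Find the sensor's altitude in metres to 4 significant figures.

Scale height: H = RT/g = 287 × 280 / 9.796 = 8203.3 m.
Invert the barometric formula: z = H ln(P₀/P).
P₀/P = 1015/729.8 = 1.3908; ln(1.3908) = 0.32988.
z = 8203.3 × 0.32988 = 2706.1 m.

z ≈ 2706 m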